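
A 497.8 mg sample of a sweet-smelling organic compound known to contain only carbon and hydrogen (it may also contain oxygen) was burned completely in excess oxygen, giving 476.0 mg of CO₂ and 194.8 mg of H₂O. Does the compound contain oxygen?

mol C = 0.4760 g CO₂ ÷ 44.009 g/mol = 0.010816 mol
mol H = 2 × 0.1948 g H₂O ÷ 18.015 g/mol = 0.021626 mol
C and H account for only 0.15171 g of the 0.4978 g sample; the remaining 0.34609 g must be oxygen.

yes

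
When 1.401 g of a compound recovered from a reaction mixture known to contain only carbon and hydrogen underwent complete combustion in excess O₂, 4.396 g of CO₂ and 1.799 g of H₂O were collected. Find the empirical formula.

mol C = 4.396 g CO₂ ÷ 44.009 g/mol = 0.099889 mol
mol H = 2 × 1.799 g H₂O ÷ 18.015 g/mol = 0.19972 mol
Divide by the smallest (0.099889 mol): C 1.000, H 1.999

CH2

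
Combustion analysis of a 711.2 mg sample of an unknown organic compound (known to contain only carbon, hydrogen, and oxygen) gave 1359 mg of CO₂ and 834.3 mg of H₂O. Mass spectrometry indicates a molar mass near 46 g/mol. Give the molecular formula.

C2H6O

mol C = 1.359 g CO₂ ÷ 44.009 g/mol = 0.030880 mol
mol H = 2 × 0.8343 g H₂O ÷ 18.015 g/mol = 0.092623 mol
mass O = 0.7112 − (0.37090 + 0.093364) = 0.24694 g → mol O = 0.24694 ÷ 15.999 = 0.015434 mol
Divide by the smallest (0.015434 mol): C 2.001, H 6.001, O 1.000
Empirical formula: C2H6O
Empirical-formula mass = 46.07 g/mol; 46 ÷ 46.07 ≈ 1, so the molecular formula is C2H6O.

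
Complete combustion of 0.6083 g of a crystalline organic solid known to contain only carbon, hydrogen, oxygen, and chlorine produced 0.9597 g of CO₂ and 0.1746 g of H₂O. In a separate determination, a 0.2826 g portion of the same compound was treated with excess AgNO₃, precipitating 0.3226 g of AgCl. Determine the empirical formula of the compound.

C9H8Cl2O4

mol C = 0.9597 g CO₂ ÷ 44.009 g/mol = 0.021807 mol
mol H = 2 × 0.1746 g H₂O ÷ 18.015 g/mol = 0.019384 mol
From the AgCl data: mol Cl per gram of compound = (0.3226 ÷ 143.318) ÷ 0.2826 = 0.0079651 mol/g, so in the 0.6083 g combustion sample mol Cl = 0.0048452 mol
mass O = 0.6083 − (0.26192 + 0.019539 + 0.17176) = 0.15508 g → mol O = 0.15508 ÷ 15.999 = 0.0096929 mol
Divide by the smallest (0.0048452 mol): C 4.501, H 4.001, Cl 1.000, O 2.001
Multiplying each by 2 gives whole numbers: C 9.00, H 8.00, Cl 2.00, O 4.00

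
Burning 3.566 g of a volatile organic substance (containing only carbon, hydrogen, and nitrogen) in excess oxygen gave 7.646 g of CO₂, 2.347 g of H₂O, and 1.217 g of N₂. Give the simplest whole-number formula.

C2H3N

mol C = 7.646 g CO₂ ÷ 44.009 g/mol = 0.17374 mol
mol H = 2 × 2.347 g H₂O ÷ 18.015 g/mol = 0.26056 mol
mol N = 2 × 1.217 g N₂ ÷ 28.014 g/mol = 0.086885 mol
Divide by the smallest (0.086885 mol): C 2.000, H 2.999, N 1.000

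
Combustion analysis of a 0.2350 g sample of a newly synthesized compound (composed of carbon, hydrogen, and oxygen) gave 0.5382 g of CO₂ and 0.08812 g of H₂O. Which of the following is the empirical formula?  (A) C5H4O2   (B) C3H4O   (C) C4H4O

mol C = 0.5382 g CO₂ ÷ 44.009 g/mol = 0.012229 mol
mol H = 2 × 0.08812 g H₂O ÷ 18.015 g/mol = 0.0097830 mol
mass O = 0.2350 − (0.14689 + 0.0098612) = 0.078252 g → mol O = 0.078252 ÷ 15.999 = 0.0048911 mol
Divide by the smallest (0.0048911 mol): C 2.500, H 2.000, O 1.000
Multiplying each by 2 gives whole numbers: C 5.00, H 4.00, O 2.00

(A) C5H4O2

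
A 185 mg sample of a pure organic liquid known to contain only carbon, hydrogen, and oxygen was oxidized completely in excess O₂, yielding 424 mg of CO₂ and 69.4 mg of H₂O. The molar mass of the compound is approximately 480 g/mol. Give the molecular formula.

C25H20O10

mol C = 0.424 g CO₂ ÷ 44.009 g/mol = 0.009634 mol
mol H = 2 × 0.0694 g H₂O ÷ 18.015 g/mol = 0.007705 mol
mass O = 0.185 − (0.1157 + 0.007766) = 0.06151 g → mol O = 0.06151 ÷ 15.999 = 0.003845 mol
Divide by the smallest (0.003845 mol): C 2.506, H 2.004, O 1.000
Multiplying each by 2 gives whole numbers: C 5.01, H 4.01, O 2.00
Empirical formula: C5H4O2
Empirical-formula mass = 96.08 g/mol; 480 ÷ 96.08 ≈ 5, so the molecular formula is C25H20O10.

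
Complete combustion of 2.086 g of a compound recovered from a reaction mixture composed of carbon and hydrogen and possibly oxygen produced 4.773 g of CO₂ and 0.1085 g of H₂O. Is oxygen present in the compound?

mol C = 4.773 g CO₂ ÷ 44.009 g/mol = 0.10846 mol
mol H = 2 × 0.1085 g H₂O ÷ 18.015 g/mol = 0.012046 mol
C and H account for only 1.3148 g of the 2.086 g sample; the remaining 0.77120 g must be oxygen.

yes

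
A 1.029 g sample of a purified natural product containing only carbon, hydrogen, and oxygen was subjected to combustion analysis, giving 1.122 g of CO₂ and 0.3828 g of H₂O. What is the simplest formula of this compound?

mol C = 1.122 g CO₂ ÷ 44.009 g/mol = 0.025495 mol
mol H = 2 × 0.3828 g H₂O ÷ 18.015 g/mol = 0.042498 mol
mass O = 1.029 − (0.30622 + 0.042838) = 0.67994 g → mol O = 0.67994 ÷ 15.999 = 0.042499 mol
Divide by the smallest (0.025495 mol): C 1.000, H 1.667, O 1.667
Multiplying each by 3 gives whole numbers: C 3.00, H 5.00, O 5.00

C3H5O5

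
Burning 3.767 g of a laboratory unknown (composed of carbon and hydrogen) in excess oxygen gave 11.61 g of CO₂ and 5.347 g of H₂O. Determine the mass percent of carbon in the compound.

mol C = 11.61 g CO₂ ÷ 44.009 g/mol = 0.26381 mol
mol H = 2 × 5.347 g H₂O ÷ 18.015 g/mol = 0.59362 mol
mass % C = 3.1686 g ÷ 3.767 g × 100%

84.12%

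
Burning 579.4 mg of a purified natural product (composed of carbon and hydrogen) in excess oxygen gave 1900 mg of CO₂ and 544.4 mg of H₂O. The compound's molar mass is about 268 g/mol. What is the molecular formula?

C20H28

mol C = 1.900 g CO₂ ÷ 44.009 g/mol = 0.043173 mol
mol H = 2 × 0.5444 g H₂O ÷ 18.015 g/mol = 0.060439 mol
Divide by the smallest (0.043173 mol): C 1.000, H 1.400
Multiplying each by 5 gives whole numbers: C 5.00, H 7.00
Empirical formula: C5H7
Empirical-formula mass = 67.11 g/mol; 268 ÷ 67.11 ≈ 4, so the molecular formula is C20H28.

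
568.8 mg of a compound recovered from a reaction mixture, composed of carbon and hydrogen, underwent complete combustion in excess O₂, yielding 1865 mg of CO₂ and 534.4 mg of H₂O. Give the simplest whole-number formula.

C5H7

mol C = 1.865 g CO₂ ÷ 44.009 g/mol = 0.042378 mol
mol H = 2 × 0.5344 g H₂O ÷ 18.015 g/mol = 0.059328 mol
Divide by the smallest (0.042378 mol): C 1.000, H 1.400
Multiplying each by 5 gives whole numbers: C 5.00, H 7.00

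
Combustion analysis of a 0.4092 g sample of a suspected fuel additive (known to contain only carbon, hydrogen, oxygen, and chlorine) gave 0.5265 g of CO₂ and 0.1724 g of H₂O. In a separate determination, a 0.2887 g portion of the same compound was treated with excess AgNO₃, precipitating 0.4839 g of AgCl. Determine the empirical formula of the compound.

C5H8Cl2O2

mol C = 0.5265 g CO₂ ÷ 44.009 g/mol = 0.011963 mol
mol H = 2 × 0.1724 g H₂O ÷ 18.015 g/mol = 0.019140 mol
From the AgCl data: mol Cl per gram of compound = (0.4839 ÷ 143.318) ÷ 0.2887 = 0.011695 mol/g, so in the 0.4092 g combustion sample mol Cl = 0.0047857 mol
mass O = 0.4092 − (0.14369 + 0.019293 + 0.16965) = 0.076562 g → mol O = 0.076562 ÷ 15.999 = 0.0047854 mol
Divide by the smallest (0.0047854 mol): C 2.500, H 4.000, Cl 1.000, O 1.000
Multiplying each by 2 gives whole numbers: C 5.00, H 8.00, Cl 2.00, O 2.00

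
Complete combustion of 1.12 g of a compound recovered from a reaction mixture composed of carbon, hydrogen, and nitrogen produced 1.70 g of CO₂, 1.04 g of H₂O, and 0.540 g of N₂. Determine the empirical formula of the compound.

CH3N

mol C = 1.70 g CO₂ ÷ 44.009 g/mol = 0.03863 mol
mol H = 2 × 1.04 g H₂O ÷ 18.015 g/mol = 0.1155 mol
mol N = 2 × 0.540 g N₂ ÷ 28.014 g/mol = 0.03855 mol
Divide by the smallest (0.03855 mol): C 1.002, H 2.995, N 1.000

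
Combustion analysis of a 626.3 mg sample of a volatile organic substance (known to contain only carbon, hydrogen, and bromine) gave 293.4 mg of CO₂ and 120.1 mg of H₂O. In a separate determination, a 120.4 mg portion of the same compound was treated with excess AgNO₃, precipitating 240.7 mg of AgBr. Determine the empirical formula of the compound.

mol C = 0.2934 g CO₂ ÷ 44.009 g/mol = 0.0066668 mol
mol H = 2 × 0.1201 g H₂O ÷ 18.015 g/mol = 0.013333 mol
From the AgBr data: mol Br per gram of compound = (0.2407 ÷ 187.772) ÷ 0.1204 = 0.010647 mol/g, so in the 0.6263 g combustion sample mol Br = 0.0066681 mol
Divide by the smallest (0.0066668 mol): C 1.000, H 2.000, Br 1.000

CH2Br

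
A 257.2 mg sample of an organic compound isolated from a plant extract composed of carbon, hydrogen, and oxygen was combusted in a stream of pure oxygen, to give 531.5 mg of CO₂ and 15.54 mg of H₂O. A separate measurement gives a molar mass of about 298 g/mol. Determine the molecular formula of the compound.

mol C = 0.5315 g CO₂ ÷ 44.009 g/mol = 0.012077 mol
mol H = 2 × 0.01554 g H₂O ÷ 18.015 g/mol = 0.0017252 mol
mass O = 0.2572 − (0.14506 + 0.0017390) = 0.11040 g → mol O = 0.11040 ÷ 15.999 = 0.0069006 mol
Divide by the smallest (0.0017252 mol): C 7.000, H 1.000, O 4.000
Empirical formula: C7HO4
Empirical-formula mass = 149.08 g/mol; 298 ÷ 149.08 ≈ 2, so the molecular formula is C14H2O8.

C14H2O8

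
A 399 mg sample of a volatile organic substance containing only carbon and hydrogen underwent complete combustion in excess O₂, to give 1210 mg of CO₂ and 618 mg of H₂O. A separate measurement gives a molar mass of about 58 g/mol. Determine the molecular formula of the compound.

C4H10

mol C = 1.21 g CO₂ ÷ 44.009 g/mol = 0.02749 mol
mol H = 2 × 0.618 g H₂O ÷ 18.015 g/mol = 0.06861 mol
Divide by the smallest (0.02749 mol): C 1.000, H 2.495
Multiplying each by 2 gives whole numbers: C 2.00, H 4.99
Empirical formula: C2H5
Empirical-formula mass = 29.06 g/mol; 58 ÷ 29.06 ≈ 2, so the molecular formula is C4H10.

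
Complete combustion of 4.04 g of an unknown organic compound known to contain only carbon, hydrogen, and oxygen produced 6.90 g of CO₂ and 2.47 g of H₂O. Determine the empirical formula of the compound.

mol C = 6.90 g CO₂ ÷ 44.009 g/mol = 0.1568 mol
mol H = 2 × 2.47 g H₂O ÷ 18.015 g/mol = 0.2742 mol
mass O = 4.04 − (1.883 + 0.2764) = 1.880 g → mol O = 1.880 ÷ 15.999 = 0.1175 mol
Divide by the smallest (0.1175 mol): C 1.334, H 2.333, O 1.000
Multiplying each by 3 gives whole numbers: C 4.00, H 7.00, O 3.00

C4H7O3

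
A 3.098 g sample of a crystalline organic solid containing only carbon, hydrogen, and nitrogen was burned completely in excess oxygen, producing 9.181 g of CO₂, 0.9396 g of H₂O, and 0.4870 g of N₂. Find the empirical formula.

mol C = 9.181 g CO₂ ÷ 44.009 g/mol = 0.20862 mol
mol H = 2 × 0.9396 g H₂O ÷ 18.015 g/mol = 0.10431 mol
mol N = 2 × 0.4870 g N₂ ÷ 28.014 g/mol = 0.034768 mol
Divide by the smallest (0.034768 mol): C 6.000, H 3.000, N 1.000

C6H3N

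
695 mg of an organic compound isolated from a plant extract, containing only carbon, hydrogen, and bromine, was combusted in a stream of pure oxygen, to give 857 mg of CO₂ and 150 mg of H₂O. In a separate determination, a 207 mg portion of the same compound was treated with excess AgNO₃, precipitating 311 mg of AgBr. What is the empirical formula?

mol C = 0.857 g CO₂ ÷ 44.009 g/mol = 0.01947 mol
mol H = 2 × 0.150 g H₂O ÷ 18.015 g/mol = 0.01665 mol
From the AgBr data: mol Br per gram of compound = (0.311 ÷ 187.772) ÷ 0.207 = 0.008001 mol/g, so in the 0.695 g combustion sample mol Br = 0.005561 mol
Divide by the smallest (0.005561 mol): C 3.502, H 2.995, Br 1.000
Multiplying each by 2 gives whole numbers: C 7.00, H 5.99, Br 2.00

C7H6Br2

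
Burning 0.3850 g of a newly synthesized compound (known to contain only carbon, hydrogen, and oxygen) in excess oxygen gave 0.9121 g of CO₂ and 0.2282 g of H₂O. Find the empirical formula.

C9H11O3

mol C = 0.9121 g CO₂ ÷ 44.009 g/mol = 0.020725 mol
mol H = 2 × 0.2282 g H₂O ÷ 18.015 g/mol = 0.025334 mol
mass O = 0.3850 − (0.24893 + 0.025537) = 0.11053 g → mol O = 0.11053 ÷ 15.999 = 0.0069086 mol
Divide by the smallest (0.0069086 mol): C 3.000, H 3.667, O 1.000
Multiplying each by 3 gives whole numbers: C 9.00, H 11.00, O 3.00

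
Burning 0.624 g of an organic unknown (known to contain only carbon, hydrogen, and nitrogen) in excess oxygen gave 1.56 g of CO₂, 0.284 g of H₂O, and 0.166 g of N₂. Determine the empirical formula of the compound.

C9H8N3

mol C = 1.56 g CO₂ ÷ 44.009 g/mol = 0.03545 mol
mol H = 2 × 0.284 g H₂O ÷ 18.015 g/mol = 0.03153 mol
mol N = 2 × 0.166 g N₂ ÷ 28.014 g/mol = 0.01185 mol
Divide by the smallest (0.01185 mol): C 2.991, H 2.660, N 1.000
Multiplying each by 3 gives whole numbers: C 8.97, H 7.98, N 3.00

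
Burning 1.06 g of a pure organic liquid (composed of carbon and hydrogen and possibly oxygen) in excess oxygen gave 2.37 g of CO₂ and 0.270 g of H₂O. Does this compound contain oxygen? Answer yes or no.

yes

mol C = 2.37 g CO₂ ÷ 44.009 g/mol = 0.05385 mol
mol H = 2 × 0.270 g H₂O ÷ 18.015 g/mol = 0.02998 mol
C and H account for only 0.6770 g of the 1.06 g sample; the remaining 0.3830 g must be oxygen.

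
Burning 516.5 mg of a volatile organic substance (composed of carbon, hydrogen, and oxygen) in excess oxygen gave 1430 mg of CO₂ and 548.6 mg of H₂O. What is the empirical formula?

mol C = 1.430 g CO₂ ÷ 44.009 g/mol = 0.032493 mol
mol H = 2 × 0.5486 g H₂O ÷ 18.015 g/mol = 0.060905 mol
mass O = 0.5165 − (0.39028 + 0.061392) = 0.064830 g → mol O = 0.064830 ÷ 15.999 = 0.0040521 mol
Divide by the smallest (0.0040521 mol): C 8.019, H 15.030, O 1.000

C8H15O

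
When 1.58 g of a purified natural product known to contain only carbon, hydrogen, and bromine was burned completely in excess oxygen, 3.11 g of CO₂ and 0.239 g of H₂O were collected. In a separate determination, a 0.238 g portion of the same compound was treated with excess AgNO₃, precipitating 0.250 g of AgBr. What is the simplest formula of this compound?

C8H3Br

mol C = 3.11 g CO₂ ÷ 44.009 g/mol = 0.07067 mol
mol H = 2 × 0.239 g H₂O ÷ 18.015 g/mol = 0.02653 mol
From the AgBr data: mol Br per gram of compound = (0.250 ÷ 187.772) ÷ 0.238 = 0.005594 mol/g, so in the 1.58 g combustion sample mol Br = 0.008839 mol
Divide by the smallest (0.008839 mol): C 7.995, H 3.002, Br 1.000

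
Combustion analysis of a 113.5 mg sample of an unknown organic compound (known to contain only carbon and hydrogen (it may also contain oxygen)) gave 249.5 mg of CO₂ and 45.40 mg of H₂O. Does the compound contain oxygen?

mol C = 0.2495 g CO₂ ÷ 44.009 g/mol = 0.0056693 mol
mol H = 2 × 0.04540 g H₂O ÷ 18.015 g/mol = 0.0050402 mol
C and H account for only 0.073174 g of the 0.1135 g sample; the remaining 0.040326 g must be oxygen.

yes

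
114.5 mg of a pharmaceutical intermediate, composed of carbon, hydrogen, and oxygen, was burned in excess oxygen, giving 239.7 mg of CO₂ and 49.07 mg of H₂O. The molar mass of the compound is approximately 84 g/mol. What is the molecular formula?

C4H4O2

mol C = 0.2397 g CO₂ ÷ 44.009 g/mol = 0.0054466 mol
mol H = 2 × 0.04907 g H₂O ÷ 18.015 g/mol = 0.0054477 mol
mass O = 0.1145 − (0.065419 + 0.0054913) = 0.043589 g → mol O = 0.043589 ÷ 15.999 = 0.0027245 mol
Divide by the smallest (0.0027245 mol): C 1.999, H 2.000, O 1.000
Empirical formula: C2H2O
Empirical-formula mass = 42.04 g/mol; 84 ÷ 42.04 ≈ 2, so the molecular formula is C4H4O2.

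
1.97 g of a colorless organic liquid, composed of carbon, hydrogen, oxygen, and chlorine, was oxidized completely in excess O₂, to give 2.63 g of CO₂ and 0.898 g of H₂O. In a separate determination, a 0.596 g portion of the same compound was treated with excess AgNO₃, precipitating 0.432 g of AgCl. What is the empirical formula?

mol C = 2.63 g CO₂ ÷ 44.009 g/mol = 0.05976 mol
mol H = 2 × 0.898 g H₂O ÷ 18.015 g/mol = 0.09969 mol
From the AgCl data: mol Cl per gram of compound = (0.432 ÷ 143.318) ÷ 0.596 = 0.005058 mol/g, so in the 1.97 g combustion sample mol Cl = 0.009963 mol
mass O = 1.97 − (0.7178 + 0.1005 + 0.3532) = 0.7985 g → mol O = 0.7985 ÷ 15.999 = 0.04991 mol
Divide by the smallest (0.009963 mol): C 5.998, H 10.006, Cl 1.000, O 5.009

C6H10ClO5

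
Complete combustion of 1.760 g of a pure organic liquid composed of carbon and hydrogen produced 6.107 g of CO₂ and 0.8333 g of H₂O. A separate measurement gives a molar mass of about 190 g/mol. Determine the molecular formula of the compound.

mol C = 6.107 g CO₂ ÷ 44.009 g/mol = 0.13877 mol
mol H = 2 × 0.8333 g H₂O ÷ 18.015 g/mol = 0.092512 mol
Divide by the smallest (0.092512 mol): C 1.500, H 1.000
Multiplying each by 2 gives whole numbers: C 3.00, H 2.00
Empirical formula: C3H2
Empirical-formula mass = 38.05 g/mol; 190 ÷ 38.05 ≈ 5, so the molecular formula is C15H10.

C15H10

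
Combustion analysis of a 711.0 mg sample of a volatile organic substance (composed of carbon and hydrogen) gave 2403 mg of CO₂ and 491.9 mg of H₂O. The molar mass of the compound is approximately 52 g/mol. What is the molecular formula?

mol C = 2.403 g CO₂ ÷ 44.009 g/mol = 0.054602 mol
mol H = 2 × 0.4919 g H₂O ÷ 18.015 g/mol = 0.054610 mol
Divide by the smallest (0.054602 mol): C 1.000, H 1.000
Empirical formula: CH
Empirical-formula mass = 13.02 g/mol; 52 ÷ 13.02 ≈ 4, so the molecular formula is C4H4.

C4H4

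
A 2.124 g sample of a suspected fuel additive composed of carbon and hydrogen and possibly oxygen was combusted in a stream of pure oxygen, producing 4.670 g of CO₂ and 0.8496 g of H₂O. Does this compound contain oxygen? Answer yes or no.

yes

mol C = 4.670 g CO₂ ÷ 44.009 g/mol = 0.10611 mol
mol H = 2 × 0.8496 g H₂O ÷ 18.015 g/mol = 0.094321 mol
C and H account for only 1.3696 g of the 2.124 g sample; the remaining 0.75438 g must be oxygen.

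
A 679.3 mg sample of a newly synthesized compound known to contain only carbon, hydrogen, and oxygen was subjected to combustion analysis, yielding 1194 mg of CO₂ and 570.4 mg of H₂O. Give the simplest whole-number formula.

mol C = 1.194 g CO₂ ÷ 44.009 g/mol = 0.027131 mol
mol H = 2 × 0.5704 g H₂O ÷ 18.015 g/mol = 0.063325 mol
mass O = 0.6793 − (0.32587 + 0.063832) = 0.28960 g → mol O = 0.28960 ÷ 15.999 = 0.018101 mol
Divide by the smallest (0.018101 mol): C 1.499, H 3.498, O 1.000
Multiplying each by 2 gives whole numbers: C 3.00, H 7.00, O 2.00

C3H7O2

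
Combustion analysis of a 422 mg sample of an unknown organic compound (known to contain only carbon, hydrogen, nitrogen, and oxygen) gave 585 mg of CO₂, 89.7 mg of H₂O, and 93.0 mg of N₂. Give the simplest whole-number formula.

C4H3N2O3

mol C = 0.585 g CO₂ ÷ 44.009 g/mol = 0.01329 mol
mol H = 2 × 0.0897 g H₂O ÷ 18.015 g/mol = 0.009958 mol
mol N = 2 × 0.0930 g N₂ ÷ 28.014 g/mol = 0.006640 mol
mass O = 0.422 − (0.1597 + 0.01004 + 0.09300) = 0.1593 g → mol O = 0.1593 ÷ 15.999 = 0.009957 mol
Divide by the smallest (0.006640 mol): C 2.002, H 1.500, N 1.000, O 1.500
Multiplying each by 2 gives whole numbers: C 4.00, H 3.00, N 2.00, O 3.00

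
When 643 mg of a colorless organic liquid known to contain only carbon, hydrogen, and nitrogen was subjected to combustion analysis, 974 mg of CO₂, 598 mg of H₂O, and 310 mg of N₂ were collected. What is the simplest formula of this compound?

mol C = 0.974 g CO₂ ÷ 44.009 g/mol = 0.02213 mol
mol H = 2 × 0.598 g H₂O ÷ 18.015 g/mol = 0.06639 mol
mol N = 2 × 0.310 g N₂ ÷ 28.014 g/mol = 0.02213 mol
Divide by the smallest (0.02213 mol): C 1.000, H 3.000, N 1.000

CH3N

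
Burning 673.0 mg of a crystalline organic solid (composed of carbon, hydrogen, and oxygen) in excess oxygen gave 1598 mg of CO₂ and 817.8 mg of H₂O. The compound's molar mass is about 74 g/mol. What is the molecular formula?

mol C = 1.598 g CO₂ ÷ 44.009 g/mol = 0.036311 mol
mol H = 2 × 0.8178 g H₂O ÷ 18.015 g/mol = 0.090791 mol
mass O = 0.6730 − (0.43613 + 0.091517) = 0.14535 g → mol O = 0.14535 ÷ 15.999 = 0.0090852 mol
Divide by the smallest (0.0090852 mol): C 3.997, H 9.993, O 1.000
Empirical formula: C4H10O
Empirical-formula mass = 74.12 g/mol; 74 ÷ 74.12 ≈ 1, so the molecular formula is C4H10O.

C4H10O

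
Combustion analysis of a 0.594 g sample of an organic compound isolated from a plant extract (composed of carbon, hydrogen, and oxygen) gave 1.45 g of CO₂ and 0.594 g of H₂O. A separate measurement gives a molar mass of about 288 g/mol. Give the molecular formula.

C16H32O4

mol C = 1.45 g CO₂ ÷ 44.009 g/mol = 0.03295 mol
mol H = 2 × 0.594 g H₂O ÷ 18.015 g/mol = 0.06595 mol
mass O = 0.594 − (0.3957 + 0.06647) = 0.1318 g → mol O = 0.1318 ÷ 15.999 = 0.008237 mol
Divide by the smallest (0.008237 mol): C 4.000, H 8.005, O 1.000
Empirical formula: C4H8O
Empirical-formula mass = 72.11 g/mol; 288 ÷ 72.11 ≈ 4, so the molecular formula is C16H32O4.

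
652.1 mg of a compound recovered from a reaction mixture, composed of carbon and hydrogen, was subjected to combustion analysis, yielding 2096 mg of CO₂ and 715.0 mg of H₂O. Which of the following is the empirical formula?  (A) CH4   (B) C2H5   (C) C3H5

mol C = 2.096 g CO₂ ÷ 44.009 g/mol = 0.047627 mol
mol H = 2 × 0.7150 g H₂O ÷ 18.015 g/mol = 0.079378 mol
Divide by the smallest (0.047627 mol): C 1.000, H 1.667
Multiplying each by 3 gives whole numbers: C 3.00, H 5.00

(C) C3H5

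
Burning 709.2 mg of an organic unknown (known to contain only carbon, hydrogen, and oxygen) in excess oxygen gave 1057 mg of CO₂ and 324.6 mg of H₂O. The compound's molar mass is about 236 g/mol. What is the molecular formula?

mol C = 1.057 g CO₂ ÷ 44.009 g/mol = 0.024018 mol
mol H = 2 × 0.3246 g H₂O ÷ 18.015 g/mol = 0.036037 mol
mass O = 0.7092 − (0.28848 + 0.036325) = 0.38440 g → mol O = 0.38440 ÷ 15.999 = 0.024026 mol
Divide by the smallest (0.024018 mol): C 1.000, H 1.500, O 1.000
Multiplying each by 2 gives whole numbers: C 2.00, H 3.00, O 2.00
Empirical formula: C2H3O2
Empirical-formula mass = 59.04 g/mol; 236 ÷ 59.04 ≈ 4, so the molecular formula is C8H12O8.

C8H12O8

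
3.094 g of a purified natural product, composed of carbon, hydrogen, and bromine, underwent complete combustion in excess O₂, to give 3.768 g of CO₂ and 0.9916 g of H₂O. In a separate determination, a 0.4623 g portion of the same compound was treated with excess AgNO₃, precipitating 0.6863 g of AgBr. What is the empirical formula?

C7H9Br2

mol C = 3.768 g CO₂ ÷ 44.009 g/mol = 0.085619 mol
mol H = 2 × 0.9916 g H₂O ÷ 18.015 g/mol = 0.11009 mol
From the AgBr data: mol Br per gram of compound = (0.6863 ÷ 187.772) ÷ 0.4623 = 0.0079060 mol/g, so in the 3.094 g combustion sample mol Br = 0.024461 mol
Divide by the smallest (0.024461 mol): C 3.500, H 4.500, Br 1.000
Multiplying each by 2 gives whole numbers: C 7.00, H 9.00, Br 2.00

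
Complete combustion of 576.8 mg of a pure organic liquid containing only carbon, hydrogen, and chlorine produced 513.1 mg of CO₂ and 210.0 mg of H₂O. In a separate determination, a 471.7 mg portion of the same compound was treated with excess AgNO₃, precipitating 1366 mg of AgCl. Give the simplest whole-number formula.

CH2Cl

mol C = 0.5131 g CO₂ ÷ 44.009 g/mol = 0.011659 mol
mol H = 2 × 0.2100 g H₂O ÷ 18.015 g/mol = 0.023314 mol
From the AgCl data: mol Cl per gram of compound = (1.366 ÷ 143.318) ÷ 0.4717 = 0.020206 mol/g, so in the 0.5768 g combustion sample mol Cl = 0.011655 mol
Divide by the smallest (0.011655 mol): C 1.000, H 2.000, Cl 1.000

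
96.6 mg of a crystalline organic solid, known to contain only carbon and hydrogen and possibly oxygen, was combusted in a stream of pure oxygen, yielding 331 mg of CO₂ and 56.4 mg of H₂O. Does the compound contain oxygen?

no

mol C = 0.331 g CO₂ ÷ 44.009 g/mol = 0.007521 mol
mol H = 2 × 0.0564 g H₂O ÷ 18.015 g/mol = 0.006261 mol
C and H together account for 0.09665 g — essentially the entire 0.0966 g sample — so the compound contains no oxygen.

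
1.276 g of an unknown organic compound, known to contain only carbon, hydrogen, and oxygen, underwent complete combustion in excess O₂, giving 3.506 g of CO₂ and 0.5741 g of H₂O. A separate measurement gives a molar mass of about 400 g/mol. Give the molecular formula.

mol C = 3.506 g CO₂ ÷ 44.009 g/mol = 0.079666 mol
mol H = 2 × 0.5741 g H₂O ÷ 18.015 g/mol = 0.063736 mol
mass O = 1.276 − (0.95686 + 0.064246) = 0.25489 g → mol O = 0.25489 ÷ 15.999 = 0.015932 mol
Divide by the smallest (0.015932 mol): C 5.000, H 4.001, O 1.000
Empirical formula: C5H4O
Empirical-formula mass = 80.09 g/mol; 400 ÷ 80.09 ≈ 5, so the molecular formula is C25H20O5.

C25H20O5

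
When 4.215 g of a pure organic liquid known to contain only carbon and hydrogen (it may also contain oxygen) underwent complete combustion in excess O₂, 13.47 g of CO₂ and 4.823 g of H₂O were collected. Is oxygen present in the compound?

mol C = 13.47 g CO₂ ÷ 44.009 g/mol = 0.30607 mol
mol H = 2 × 4.823 g H₂O ÷ 18.015 g/mol = 0.53544 mol
C and H together account for 4.2160 g — essentially the entire 4.215 g sample — so the compound contains no oxygen.

no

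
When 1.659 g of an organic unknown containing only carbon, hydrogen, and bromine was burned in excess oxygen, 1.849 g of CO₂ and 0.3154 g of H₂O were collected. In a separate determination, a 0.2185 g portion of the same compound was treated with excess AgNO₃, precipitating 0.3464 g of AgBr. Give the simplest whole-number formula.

C6H5Br2

mol C = 1.849 g CO₂ ÷ 44.009 g/mol = 0.042014 mol
mol H = 2 × 0.3154 g H₂O ÷ 18.015 g/mol = 0.035015 mol
From the AgBr data: mol Br per gram of compound = (0.3464 ÷ 187.772) ÷ 0.2185 = 0.0084430 mol/g, so in the 1.659 g combustion sample mol Br = 0.014007 mol
Divide by the smallest (0.014007 mol): C 3.000, H 2.500, Br 1.000
Multiplying each by 2 gives whole numbers: C 6.00, H 5.00, Br 2.00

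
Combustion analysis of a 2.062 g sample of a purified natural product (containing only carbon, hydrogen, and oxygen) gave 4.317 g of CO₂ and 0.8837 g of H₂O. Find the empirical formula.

mol C = 4.317 g CO₂ ÷ 44.009 g/mol = 0.098094 mol
mol H = 2 × 0.8837 g H₂O ÷ 18.015 g/mol = 0.098107 mol
mass O = 2.062 − (1.1782 + 0.098892) = 0.78491 g → mol O = 0.78491 ÷ 15.999 = 0.049060 mol
Divide by the smallest (0.049060 mol): C 1.999, H 2.000, O 1.000

C2H2O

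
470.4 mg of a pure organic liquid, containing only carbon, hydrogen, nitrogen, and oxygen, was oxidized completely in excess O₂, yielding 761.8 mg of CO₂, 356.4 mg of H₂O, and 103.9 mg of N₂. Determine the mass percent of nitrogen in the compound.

22.09%

mol C = 0.7618 g CO₂ ÷ 44.009 g/mol = 0.017310 mol
mol H = 2 × 0.3564 g H₂O ÷ 18.015 g/mol = 0.039567 mol
mol N = 2 × 0.1039 g N₂ ÷ 28.014 g/mol = 0.0074177 mol
mass O = 0.4704 − (0.20791 + 0.039884 + 0.10390) = 0.11870 g → mol O = 0.11870 ÷ 15.999 = 0.0074195 mol
mass % N = 0.10390 g ÷ 0.4704 g × 100%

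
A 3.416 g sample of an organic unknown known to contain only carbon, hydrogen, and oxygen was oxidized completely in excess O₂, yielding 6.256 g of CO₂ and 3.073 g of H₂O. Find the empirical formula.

mol C = 6.256 g CO₂ ÷ 44.009 g/mol = 0.14215 mol
mol H = 2 × 3.073 g H₂O ÷ 18.015 g/mol = 0.34116 mol
mass O = 3.416 − (1.7074 + 0.34389) = 1.3647 g → mol O = 1.3647 ÷ 15.999 = 0.085300 mol
Divide by the smallest (0.085300 mol): C 1.667, H 4.000, O 1.000
Multiplying each by 3 gives whole numbers: C 5.00, H 12.00, O 3.00

C5H12O3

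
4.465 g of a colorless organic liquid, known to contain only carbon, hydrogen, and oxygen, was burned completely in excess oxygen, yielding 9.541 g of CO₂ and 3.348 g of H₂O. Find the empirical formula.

C7H12O3

mol C = 9.541 g CO₂ ÷ 44.009 g/mol = 0.21680 mol
mol H = 2 × 3.348 g H₂O ÷ 18.015 g/mol = 0.37169 mol
mass O = 4.465 − (2.6039 + 0.37466) = 1.4864 g → mol O = 1.4864 ÷ 15.999 = 0.092905 mol
Divide by the smallest (0.092905 mol): C 2.334, H 4.001, O 1.000
Multiplying each by 3 gives whole numbers: C 7.00, H 12.00, O 3.00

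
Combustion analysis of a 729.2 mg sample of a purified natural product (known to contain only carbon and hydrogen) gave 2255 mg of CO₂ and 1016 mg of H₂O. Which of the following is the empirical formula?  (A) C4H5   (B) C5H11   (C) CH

mol C = 2.255 g CO₂ ÷ 44.009 g/mol = 0.051240 mol
mol H = 2 × 1.016 g H₂O ÷ 18.015 g/mol = 0.11279 mol
Divide by the smallest (0.051240 mol): C 1.000, H 2.201
Multiplying each by 5 gives whole numbers: C 5.00, H 11.01

(B) C5H11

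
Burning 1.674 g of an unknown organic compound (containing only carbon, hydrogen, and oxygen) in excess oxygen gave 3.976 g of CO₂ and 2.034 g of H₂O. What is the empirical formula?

C4H10O

mol C = 3.976 g CO₂ ÷ 44.009 g/mol = 0.090345 mol
mol H = 2 × 2.034 g H₂O ÷ 18.015 g/mol = 0.22581 mol
mass O = 1.674 − (1.0851 + 0.22762) = 0.36125 g → mol O = 0.36125 ÷ 15.999 = 0.022579 mol
Divide by the smallest (0.022579 mol): C 4.001, H 10.001, O 1.000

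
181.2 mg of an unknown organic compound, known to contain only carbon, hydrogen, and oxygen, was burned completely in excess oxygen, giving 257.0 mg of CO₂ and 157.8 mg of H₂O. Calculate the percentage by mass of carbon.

38.71%

mol C = 0.2570 g CO₂ ÷ 44.009 g/mol = 0.0058397 mol
mol H = 2 × 0.1578 g H₂O ÷ 18.015 g/mol = 0.017519 mol
mass O = 0.1812 − (0.070141 + 0.017659) = 0.093400 g → mol O = 0.093400 ÷ 15.999 = 0.0058379 mol
mass % C = 0.070141 g ÷ 0.1812 g × 100%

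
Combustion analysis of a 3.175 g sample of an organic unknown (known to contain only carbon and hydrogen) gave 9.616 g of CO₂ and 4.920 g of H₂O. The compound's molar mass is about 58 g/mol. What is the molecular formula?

mol C = 9.616 g CO₂ ÷ 44.009 g/mol = 0.21850 mol
mol H = 2 × 4.920 g H₂O ÷ 18.015 g/mol = 0.54621 mol
Divide by the smallest (0.21850 mol): C 1.000, H 2.500
Multiplying each by 2 gives whole numbers: C 2.00, H 5.00
Empirical formula: C2H5
Empirical-formula mass = 29.06 g/mol; 58 ÷ 29.06 ≈ 2, so the molecular formula is C4H10.

C4H10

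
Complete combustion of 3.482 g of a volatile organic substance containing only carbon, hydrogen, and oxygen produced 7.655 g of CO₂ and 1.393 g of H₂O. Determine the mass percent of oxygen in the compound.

35.52%

mol C = 7.655 g CO₂ ÷ 44.009 g/mol = 0.17394 mol
mol H = 2 × 1.393 g H₂O ÷ 18.015 g/mol = 0.15465 mol
mass O = 3.482 − (2.0892 + 0.15589) = 1.2369 g → mol O = 1.2369 ÷ 15.999 = 0.077311 mol
mass % O = 1.2369 g ÷ 3.482 g × 100%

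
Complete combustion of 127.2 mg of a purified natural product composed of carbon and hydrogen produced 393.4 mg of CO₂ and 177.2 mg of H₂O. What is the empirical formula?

mol C = 0.3934 g CO₂ ÷ 44.009 g/mol = 0.0089391 mol
mol H = 2 × 0.1772 g H₂O ÷ 18.015 g/mol = 0.019672 mol
Divide by the smallest (0.0089391 mol): C 1.000, H 2.201
Multiplying each by 5 gives whole numbers: C 5.00, H 11.00

C5H11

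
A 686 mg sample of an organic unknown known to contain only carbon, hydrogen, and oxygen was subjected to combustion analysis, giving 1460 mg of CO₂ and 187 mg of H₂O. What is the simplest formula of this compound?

mol C = 1.46 g CO₂ ÷ 44.009 g/mol = 0.03318 mol
mol H = 2 × 0.187 g H₂O ÷ 18.015 g/mol = 0.02076 mol
mass O = 0.686 − (0.3985 + 0.02093) = 0.2666 g → mol O = 0.2666 ÷ 15.999 = 0.01666 mol
Divide by the smallest (0.01666 mol): C 1.991, H 1.246, O 1.000
Multiplying each by 4 gives whole numbers: C 7.96, H 4.98, O 4.00

C8H5O4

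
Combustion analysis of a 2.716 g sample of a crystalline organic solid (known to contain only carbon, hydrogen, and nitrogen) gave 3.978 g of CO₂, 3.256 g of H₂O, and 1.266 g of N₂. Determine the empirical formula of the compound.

CH4N

mol C = 3.978 g CO₂ ÷ 44.009 g/mol = 0.090391 mol
mol H = 2 × 3.256 g H₂O ÷ 18.015 g/mol = 0.36148 mol
mol N = 2 × 1.266 g N₂ ÷ 28.014 g/mol = 0.090383 mol
Divide by the smallest (0.090383 mol): C 1.000, H 3.999, N 1.000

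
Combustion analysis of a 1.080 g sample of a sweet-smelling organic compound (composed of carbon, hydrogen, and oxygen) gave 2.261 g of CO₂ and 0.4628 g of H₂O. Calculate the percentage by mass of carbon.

57.14%

mol C = 2.261 g CO₂ ÷ 44.009 g/mol = 0.051376 mol
mol H = 2 × 0.4628 g H₂O ÷ 18.015 g/mol = 0.051379 mol
mass O = 1.080 − (0.61708 + 0.051790) = 0.41113 g → mol O = 0.41113 ÷ 15.999 = 0.025697 mol
mass % C = 0.61708 g ÷ 1.080 g × 100%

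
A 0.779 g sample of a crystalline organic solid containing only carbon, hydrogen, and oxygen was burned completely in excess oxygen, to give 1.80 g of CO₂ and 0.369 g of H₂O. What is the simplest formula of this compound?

mol C = 1.80 g CO₂ ÷ 44.009 g/mol = 0.04090 mol
mol H = 2 × 0.369 g H₂O ÷ 18.015 g/mol = 0.04097 mol
mass O = 0.779 − (0.4913 + 0.04129) = 0.2464 g → mol O = 0.2464 ÷ 15.999 = 0.01540 mol
Divide by the smallest (0.01540 mol): C 2.655, H 2.659, O 1.000
Multiplying each by 3 gives whole numbers: C 7.97, H 7.98, O 3.00

C8H8O3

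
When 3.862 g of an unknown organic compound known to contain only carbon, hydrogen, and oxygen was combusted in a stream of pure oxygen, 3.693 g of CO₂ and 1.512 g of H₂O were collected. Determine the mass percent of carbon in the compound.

mol C = 3.693 g CO₂ ÷ 44.009 g/mol = 0.083915 mol
mol H = 2 × 1.512 g H₂O ÷ 18.015 g/mol = 0.16786 mol
mass O = 3.862 − (1.0079 + 0.16920) = 2.6849 g → mol O = 2.6849 ÷ 15.999 = 0.16782 mol
mass % C = 1.0079 g ÷ 3.862 g × 100%

26.10%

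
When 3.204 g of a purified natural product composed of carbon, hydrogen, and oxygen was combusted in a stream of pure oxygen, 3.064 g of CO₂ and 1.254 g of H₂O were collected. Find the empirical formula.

CH2O2

mol C = 3.064 g CO₂ ÷ 44.009 g/mol = 0.069622 mol
mol H = 2 × 1.254 g H₂O ÷ 18.015 g/mol = 0.13922 mol
mass O = 3.204 − (0.83623 + 0.14033) = 2.2274 g → mol O = 2.2274 ÷ 15.999 = 0.13922 mol
Divide by the smallest (0.069622 mol): C 1.000, H 2.000, O 2.000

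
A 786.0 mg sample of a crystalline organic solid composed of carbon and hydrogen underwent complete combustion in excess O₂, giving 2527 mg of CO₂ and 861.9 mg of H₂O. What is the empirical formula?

C3H5

mol C = 2.527 g CO₂ ÷ 44.009 g/mol = 0.057420 mol
mol H = 2 × 0.8619 g H₂O ÷ 18.015 g/mol = 0.095687 mol
Divide by the smallest (0.057420 mol): C 1.000, H 1.666
Multiplying each by 3 gives whole numbers: C 3.00, H 5.00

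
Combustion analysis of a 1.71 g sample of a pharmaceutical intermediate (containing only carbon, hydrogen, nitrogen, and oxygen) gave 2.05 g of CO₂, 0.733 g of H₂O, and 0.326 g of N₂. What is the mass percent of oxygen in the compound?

mol C = 2.05 g CO₂ ÷ 44.009 g/mol = 0.04658 mol
mol H = 2 × 0.733 g H₂O ÷ 18.015 g/mol = 0.08138 mol
mol N = 2 × 0.326 g N₂ ÷ 28.014 g/mol = 0.02327 mol
mass O = 1.71 − (0.5595 + 0.08203 + 0.3260) = 0.7425 g → mol O = 0.7425 ÷ 15.999 = 0.04641 mol
mass % O = 0.7425 g ÷ 1.71 g × 100%

43.4%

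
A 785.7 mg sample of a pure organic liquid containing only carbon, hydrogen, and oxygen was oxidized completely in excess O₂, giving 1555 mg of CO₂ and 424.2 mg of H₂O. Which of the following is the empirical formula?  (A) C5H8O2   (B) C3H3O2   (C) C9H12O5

mol C = 1.555 g CO₂ ÷ 44.009 g/mol = 0.035334 mol
mol H = 2 × 0.4242 g H₂O ÷ 18.015 g/mol = 0.047094 mol
mass O = 0.7857 − (0.42439 + 0.047471) = 0.31384 g → mol O = 0.31384 ÷ 15.999 = 0.019616 mol
Divide by the smallest (0.019616 mol): C 1.801, H 2.401, O 1.000
Multiplying each by 5 gives whole numbers: C 9.01, H 12.00, O 5.00

(C) C9H12O5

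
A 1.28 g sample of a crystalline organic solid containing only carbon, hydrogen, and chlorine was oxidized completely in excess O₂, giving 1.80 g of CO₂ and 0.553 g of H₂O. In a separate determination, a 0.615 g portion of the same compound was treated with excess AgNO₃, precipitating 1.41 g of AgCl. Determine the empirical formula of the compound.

mol C = 1.80 g CO₂ ÷ 44.009 g/mol = 0.04090 mol
mol H = 2 × 0.553 g H₂O ÷ 18.015 g/mol = 0.06139 mol
From the AgCl data: mol Cl per gram of compound = (1.41 ÷ 143.318) ÷ 0.615 = 0.01600 mol/g, so in the 1.28 g combustion sample mol Cl = 0.02048 mol
Divide by the smallest (0.02048 mol): C 1.997, H 2.998, Cl 1.000

C2H3Cl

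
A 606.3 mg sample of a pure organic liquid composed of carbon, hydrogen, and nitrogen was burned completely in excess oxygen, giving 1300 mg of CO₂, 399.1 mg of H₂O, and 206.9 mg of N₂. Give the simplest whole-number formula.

mol C = 1.300 g CO₂ ÷ 44.009 g/mol = 0.029539 mol
mol H = 2 × 0.3991 g H₂O ÷ 18.015 g/mol = 0.044308 mol
mol N = 2 × 0.2069 g N₂ ÷ 28.014 g/mol = 0.014771 mol
Divide by the smallest (0.014771 mol): C 2.000, H 3.000, N 1.000

C2H3N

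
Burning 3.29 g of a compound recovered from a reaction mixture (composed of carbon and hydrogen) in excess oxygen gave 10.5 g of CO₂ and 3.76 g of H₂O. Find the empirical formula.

C4H7

mol C = 10.5 g CO₂ ÷ 44.009 g/mol = 0.2386 mol
mol H = 2 × 3.76 g H₂O ÷ 18.015 g/mol = 0.4174 mol
Divide by the smallest (0.2386 mol): C 1.000, H 1.750
Multiplying each by 4 gives whole numbers: C 4.00, H 7.00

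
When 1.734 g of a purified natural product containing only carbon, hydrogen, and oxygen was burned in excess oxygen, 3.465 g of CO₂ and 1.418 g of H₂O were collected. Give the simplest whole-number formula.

C2H4O

mol C = 3.465 g CO₂ ÷ 44.009 g/mol = 0.078734 mol
mol H = 2 × 1.418 g H₂O ÷ 18.015 g/mol = 0.15742 mol
mass O = 1.734 − (0.94567 + 0.15868) = 0.62964 g → mol O = 0.62964 ÷ 15.999 = 0.039355 mol
Divide by the smallest (0.039355 mol): C 2.001, H 4.000, O 1.000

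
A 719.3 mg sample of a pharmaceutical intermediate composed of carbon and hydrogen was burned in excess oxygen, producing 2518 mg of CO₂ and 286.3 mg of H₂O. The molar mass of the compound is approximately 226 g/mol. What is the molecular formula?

C18H10

mol C = 2.518 g CO₂ ÷ 44.009 g/mol = 0.057216 mol
mol H = 2 × 0.2863 g H₂O ÷ 18.015 g/mol = 0.031785 mol
Divide by the smallest (0.031785 mol): C 1.800, H 1.000
Multiplying each by 5 gives whole numbers: C 9.00, H 5.00
Empirical formula: C9H5
Empirical-formula mass = 113.14 g/mol; 226 ÷ 113.14 ≈ 2, so the molecular formula is C18H10.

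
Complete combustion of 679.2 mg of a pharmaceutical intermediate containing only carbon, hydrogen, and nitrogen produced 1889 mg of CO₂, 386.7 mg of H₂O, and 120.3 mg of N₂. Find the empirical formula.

mol C = 1.889 g CO₂ ÷ 44.009 g/mol = 0.042923 mol
mol H = 2 × 0.3867 g H₂O ÷ 18.015 g/mol = 0.042931 mol
mol N = 2 × 0.1203 g N₂ ÷ 28.014 g/mol = 0.0085886 mol
Divide by the smallest (0.0085886 mol): C 4.998, H 4.999, N 1.000

C5H5N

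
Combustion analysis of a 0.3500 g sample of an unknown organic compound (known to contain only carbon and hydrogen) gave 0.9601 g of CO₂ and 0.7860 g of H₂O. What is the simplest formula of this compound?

CH4

mol C = 0.9601 g CO₂ ÷ 44.009 g/mol = 0.021816 mol
mol H = 2 × 0.7860 g H₂O ÷ 18.015 g/mol = 0.087261 mol
Divide by the smallest (0.021816 mol): C 1.000, H 4.000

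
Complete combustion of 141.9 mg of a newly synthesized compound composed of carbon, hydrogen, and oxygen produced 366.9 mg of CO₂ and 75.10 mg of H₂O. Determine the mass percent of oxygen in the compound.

mol C = 0.3669 g CO₂ ÷ 44.009 g/mol = 0.0083369 mol
mol H = 2 × 0.07510 g H₂O ÷ 18.015 g/mol = 0.0083375 mol
mass O = 0.1419 − (0.10013 + 0.0084042) = 0.033361 g → mol O = 0.033361 ÷ 15.999 = 0.0020852 mol
mass % O = 0.033361 g ÷ 0.1419 g × 100%

23.51%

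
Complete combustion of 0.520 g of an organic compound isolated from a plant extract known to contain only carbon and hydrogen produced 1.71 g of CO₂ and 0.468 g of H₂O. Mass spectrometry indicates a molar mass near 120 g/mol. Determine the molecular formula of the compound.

mol C = 1.71 g CO₂ ÷ 44.009 g/mol = 0.03886 mol
mol H = 2 × 0.468 g H₂O ÷ 18.015 g/mol = 0.05196 mol
Divide by the smallest (0.03886 mol): C 1.000, H 1.337
Multiplying each by 3 gives whole numbers: C 3.00, H 4.01
Empirical formula: C3H4
Empirical-formula mass = 40.06 g/mol; 120 ÷ 40.06 ≈ 3, so the molecular formula is C9H12.

C9H12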